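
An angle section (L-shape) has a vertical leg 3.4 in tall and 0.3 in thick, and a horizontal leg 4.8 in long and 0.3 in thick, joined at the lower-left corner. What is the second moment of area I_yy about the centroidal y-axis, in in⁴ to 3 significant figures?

I_yy ≈ 5.63 in⁴

Decompose the section into non-overlapping parts with the origin at the bottom-left of its bounding rectangle.
Vertical leg: 0.3 × 3.4, A = 1.02 in², x = 0.15 in, Ī = 0.00765 in⁴.
Horizontal leg (remainder): 4.5 × 0.3, A = 1.35 in², x = 2.55 in, Ī = 2.2781 in⁴.
Centroid: x̄ = ΣA·x / ΣA = 1.5171 in.
Transfer each piece to the centroidal y-axis using Ī + A·d² with d = x − 1.5171:
  vertical leg: d = -1.3671 in → contributes +1.914 in⁴
  horizontal leg (remainder): d = 1.0329 in → contributes +3.7184 in⁴
Total I = 5.6324 in⁴.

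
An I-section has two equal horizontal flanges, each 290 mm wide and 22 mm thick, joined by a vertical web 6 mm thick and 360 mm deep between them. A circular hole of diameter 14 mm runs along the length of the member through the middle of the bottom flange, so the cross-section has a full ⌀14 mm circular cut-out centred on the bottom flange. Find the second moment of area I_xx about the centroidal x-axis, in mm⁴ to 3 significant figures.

I_xx ≈ 4.84 × 10⁸ mm⁴

Split into non-overlapping primitives; take the origin at the lower-left of the bounding box.
Bottom flange: 290 × 22, A = 6 380 mm², y = 11 mm, Ī = 257 327 mm⁴.
Web: 6 × 360, A = 2 160 mm², y = 202 mm, Ī = 23 328 000 mm⁴.
Top flange: 290 × 22, A = 6 380 mm², y = 393 mm, Ī = 257 327 mm⁴.
Hole (subtracted): ⌀14, A = 153.94 mm², y = 11 mm, Ī = 1885.7 mm⁴.
Centroid: ȳ = ΣA·y / ΣA = 203.99 mm.
Transfer each piece to the centroidal x-axis using Ī + A·d² with d = y − 203.99:
  bottom flange: d = -192.99 mm → contributes +237 884 273 mm⁴
  web: d = -1.9912 mm → contributes +23 336 564 mm⁴
  top flange: d = 189.01 mm → contributes +228 178 532 mm⁴
  hole: d = -192.99 mm → contributes −5 735 401 mm⁴
Total I = 483 663 968 mm⁴.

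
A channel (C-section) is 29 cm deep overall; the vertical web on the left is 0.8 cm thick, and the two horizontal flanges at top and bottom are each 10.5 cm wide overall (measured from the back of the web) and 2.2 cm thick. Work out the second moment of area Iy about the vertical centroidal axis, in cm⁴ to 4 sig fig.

Treat the section as a set of non-overlapping primitives; coordinates are from the bounding-box lower-left.
Web: 0.8 × 29, A = 23.2 cm², x = 0.4 cm, Ī = 1.23733 cm⁴.
Top flange (beyond web): 9.7 × 2.2, A = 21.34 cm², x = 5.65 cm, Ī = 167.323 cm⁴.
Bottom flange (beyond web): 9.7 × 2.2, A = 21.34 cm², x = 5.65 cm, Ī = 167.323 cm⁴.
Centroid: x̄ = ΣA·x / ΣA = 3.80118 cm.
Transfer each piece to the vertical centroidal axis using Ī + A·d² with d = x − 3.80118:
  web: d = -3.40118 cm → contributes +269.616 cm⁴
  top flange (beyond web): d = 1.84882 cm → contributes +240.266 cm⁴
  bottom flange (beyond web): d = 1.84882 cm → contributes +240.266 cm⁴
Total I = 750.148 cm⁴.

Iy ≈ 750.1 cm⁴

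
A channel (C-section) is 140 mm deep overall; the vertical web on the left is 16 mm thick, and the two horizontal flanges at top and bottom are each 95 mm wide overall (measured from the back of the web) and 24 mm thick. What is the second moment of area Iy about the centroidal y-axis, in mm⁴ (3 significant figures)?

Iy ≈ 5.20 × 10⁶ mm⁴

Treat the section as a set of non-overlapping primitives; coordinates are from the bounding-box lower-left.
Web: 16 × 140, A = 2 240 mm², x = 8 mm, Ī = 47 787 mm⁴.
Top flange (beyond web): 79 × 24, A = 1 896 mm², x = 55.5 mm, Ī = 986 078 mm⁴.
Bottom flange (beyond web): 79 × 24, A = 1 896 mm², x = 55.5 mm, Ī = 986 078 mm⁴.
Centroid: x̄ = ΣA·x / ΣA = 37.861 mm.
Transfer each piece to the centroidal y-axis using Ī + A·d² with d = x − 37.861:
  web: d = -29.861 mm → contributes +2 045 114 mm⁴
  top flange (beyond web): d = 17.639 mm → contributes +1 576 006 mm⁴
  bottom flange (beyond web): d = 17.639 mm → contributes +1 576 006 mm⁴
Total I = 5 197 126 mm⁴.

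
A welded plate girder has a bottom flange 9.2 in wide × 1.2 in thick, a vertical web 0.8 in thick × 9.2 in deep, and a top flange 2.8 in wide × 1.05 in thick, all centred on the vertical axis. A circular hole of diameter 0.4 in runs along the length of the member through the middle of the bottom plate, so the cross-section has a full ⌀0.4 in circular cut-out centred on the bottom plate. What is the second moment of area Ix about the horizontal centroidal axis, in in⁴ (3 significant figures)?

Ix ≈ 344 in⁴

Decompose the section into non-overlapping parts with the origin at the bottom-left of its bounding rectangle.
Bottom plate: 9.2 × 1.2, A = 11.04 in², y = 0.6 in, Ī = 1.3248 in⁴.
Web plate: 0.8 × 9.2, A = 7.36 in², y = 5.8 in, Ī = 51.913 in⁴.
Top plate: 2.8 × 1.05, A = 2.94 in², y = 10.925 in, Ī = 0.27011 in⁴.
Hole (subtracted): ⌀0.4, A = 0.12566 in², y = 0.6 in, Ī = 0.0012566 in⁴.
Centroid: ȳ = ΣA·y / ΣA = 3.835 in.
Transfer each piece to the horizontal centroidal axis using Ī + A·d² with d = y − 3.835:
  bottom plate: d = -3.235 in → contributes +116.86 in⁴
  web plate: d = 1.965 in → contributes +80.332 in⁴
  top plate: d = 7.09 in → contributes +148.06 in⁴
  hole: d = -3.235 in → contributes −1.3163 in⁴
Total I = 343.93 in⁴.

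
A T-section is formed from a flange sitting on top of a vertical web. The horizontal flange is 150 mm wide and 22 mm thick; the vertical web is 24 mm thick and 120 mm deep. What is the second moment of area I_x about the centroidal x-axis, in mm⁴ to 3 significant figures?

I_x ≈ 1.13 × 10⁷ mm⁴

Decompose the section into non-overlapping parts with the origin at the bottom-left of its bounding rectangle.
Flange: 150 × 22, A = 3 300 mm², y = 131 mm, Ī = 133 100 mm⁴.
Web: 24 × 120, A = 2 880 mm², y = 60 mm, Ī = 3 456 000 mm⁴.
Centroid: ȳ = ΣA·y / ΣA = 97.913 mm.
Transfer each piece to the centroidal x-axis using Ī + A·d² with d = y − 97.913:
  flange: d = 33.087 mm → contributes +3 745 856 mm⁴
  web: d = -37.913 mm → contributes +7 595 617 mm⁴
Total I = 11 341 473 mm⁴.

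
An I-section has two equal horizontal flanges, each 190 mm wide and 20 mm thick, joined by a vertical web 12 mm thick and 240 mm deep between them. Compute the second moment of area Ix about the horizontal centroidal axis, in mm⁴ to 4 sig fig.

Ix ≈ 1.425 × 10⁸ mm⁴

Decompose the section into non-overlapping parts with the origin at the bottom-left of its bounding rectangle.
Bottom flange: 190 × 20, A = 3 800 mm², y = 10 mm, Ī = 126 667 mm⁴.
Web: 12 × 240, A = 2 880 mm², y = 140 mm, Ī = 13 824 000 mm⁴.
Top flange: 190 × 20, A = 3 800 mm², y = 270 mm, Ī = 126 667 mm⁴.
By symmetry the centroid is at mid-height, ȳ = 140 mm.
Transfer each piece to the horizontal centroidal axis using Ī + A·d² with d = y − 140:
  bottom flange: d = -130 mm → contributes +64 346 667 mm⁴
  web: d = 0 mm → contributes +13 824 000 mm⁴
  top flange: d = 130 mm → contributes +64 346 667 mm⁴
Total I = 142 517 333 mm⁴.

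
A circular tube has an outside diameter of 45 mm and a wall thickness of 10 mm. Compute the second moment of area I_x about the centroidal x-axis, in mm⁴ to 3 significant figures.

Decompose the section into non-overlapping parts with the origin at the bottom-left of its bounding rectangle.
Outer circle: ⌀45, A = 1590.4 mm², y = 22.5 mm, Ī = 201 289 mm⁴.
Bore (subtracted): ⌀25, A = 490.87 mm², y = 22.5 mm, Ī = 19 175 mm⁴.
By symmetry the centroid is at mid-height, ȳ = 22.5 mm.
All pieces are centred on the centroidal x-axis, so I = ΣĪ (holes subtracted) = 182 114 mm⁴.

I_x ≈ 1.82 × 10⁵ mm⁴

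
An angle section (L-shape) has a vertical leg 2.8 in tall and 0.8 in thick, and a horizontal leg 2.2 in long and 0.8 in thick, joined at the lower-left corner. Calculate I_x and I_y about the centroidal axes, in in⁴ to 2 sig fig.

I_x ≈ 2.3 in⁴, I_y ≈ 1.2 in⁴

Decompose the section into non-overlapping parts with the origin at the bottom-left of its bounding rectangle.
Vertical leg: 0.8 × 2.8, A = 2.24 in², y = 1.4 in, Ī = 1.463 in⁴.
Horizontal leg (remainder): 1.4 × 0.8, A = 1.12 in², y = 0.4 in, Ī = 0.05973 in⁴.
Centroid: ȳ = ΣA·y / ΣA = 1.067 in.
Transfer each piece to the centroidal x-axis using Ī + A·d² with d = y − 1.067:
  vertical leg: d = 0.3333 in → contributes +1.712 in⁴
  horizontal leg (remainder): d = -0.6667 in → contributes +0.5575 in⁴
Total I = 2.27 in⁴.
For the y-axis: x̄ = 0.7667 in.
Repeating about the centroidal y-axis gives I_y = 1.206 in⁴.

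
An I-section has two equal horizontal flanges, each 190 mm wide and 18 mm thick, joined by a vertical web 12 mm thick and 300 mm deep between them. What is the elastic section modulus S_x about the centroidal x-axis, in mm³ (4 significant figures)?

S_x ≈ 1.191 × 10⁶ mm³

Break the section into simple shapes (no overlaps), measuring from the bottom-left corner of the bounding box.
Bottom flange: 190 × 18, A = 3 420 mm², y = 9 mm, Ī = 92 340 mm⁴.
Web: 12 × 300, A = 3 600 mm², y = 168 mm, Ī = 27 000 000 mm⁴.
Top flange: 190 × 18, A = 3 420 mm², y = 327 mm, Ī = 92 340 mm⁴.
By symmetry the centroid is at mid-height, ȳ = 168 mm.
Transfer each piece to the centroidal x-axis using Ī + A·d² with d = y − 168:
  bottom flange: d = -159 mm → contributes +86 553 360 mm⁴
  web: d = 0 mm → contributes +27 000 000 mm⁴
  top flange: d = 159 mm → contributes +86 553 360 mm⁴
Total I = 200 106 720 mm⁴.
Extreme fibre distance c = 168 mm; S = I/c = 1 191 111 mm³.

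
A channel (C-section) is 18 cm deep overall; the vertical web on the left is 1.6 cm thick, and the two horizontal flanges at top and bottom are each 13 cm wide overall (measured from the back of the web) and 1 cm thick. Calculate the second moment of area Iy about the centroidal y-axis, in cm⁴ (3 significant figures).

Break the section into simple shapes (no overlaps), measuring from the bottom-left corner of the bounding box.
Web: 1.6 × 18, A = 28.8 cm², x = 0.8 cm, Ī = 6.144 cm⁴.
Top flange (beyond web): 11.4 × 1, A = 11.4 cm², x = 7.3 cm, Ī = 123.46 cm⁴.
Bottom flange (beyond web): 11.4 × 1, A = 11.4 cm², x = 7.3 cm, Ī = 123.46 cm⁴.
Centroid: x̄ = ΣA·x / ΣA = 3.6721 cm.
Transfer each piece to the centroidal y-axis using Ī + A·d² with d = x − 3.6721:
  web: d = -2.8721 cm → contributes +243.71 cm⁴
  top flange (beyond web): d = 3.6279 cm → contributes +273.51 cm⁴
  bottom flange (beyond web): d = 3.6279 cm → contributes +273.51 cm⁴
Total I = 790.72 cm⁴.

Iy ≈ 791 cm⁴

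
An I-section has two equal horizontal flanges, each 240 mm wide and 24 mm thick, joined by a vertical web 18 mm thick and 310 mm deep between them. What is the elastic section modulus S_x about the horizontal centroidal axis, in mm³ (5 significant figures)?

Treat the section as a set of non-overlapping primitives; coordinates are from the bounding-box lower-left.
Bottom flange: 240 × 24, A = 5 760 mm², y = 12 mm, Ī = 276 480 mm⁴.
Web: 18 × 310, A = 5 580 mm², y = 179 mm, Ī = 44 686 500 mm⁴.
Top flange: 240 × 24, A = 5 760 mm², y = 346 mm, Ī = 276 480 mm⁴.
By symmetry the centroid is at mid-height, ȳ = 179 mm.
Transfer each piece to the horizontal centroidal axis using Ī + A·d² with d = y − 179:
  bottom flange: d = -167 mm → contributes +160 917 120 mm⁴
  web: d = 0 mm → contributes +44 686 500 mm⁴
  top flange: d = 167 mm → contributes +160 917 120 mm⁴
Total I = 366 520 740 mm⁴.
Extreme fibre distance c = 179 mm; S = I/c = 2 047 602 mm³.

S_x ≈ 2.0476 × 10⁶ mm³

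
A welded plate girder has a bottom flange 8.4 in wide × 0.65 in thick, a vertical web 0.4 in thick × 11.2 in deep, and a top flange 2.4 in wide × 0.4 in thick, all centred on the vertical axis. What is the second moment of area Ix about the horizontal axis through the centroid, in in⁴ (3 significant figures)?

Ix ≈ 205 in⁴

Break the section into simple shapes (no overlaps), measuring from the bottom-left corner of the bounding box.
Bottom plate: 8.4 × 0.65, A = 5.46 in², y = 0.325 in, Ī = 0.19224 in⁴.
Web plate: 0.4 × 11.2, A = 4.48 in², y = 6.25 in, Ī = 46.831 in⁴.
Top plate: 2.4 × 0.4, A = 0.96 in², y = 12.05 in, Ī = 0.0128 in⁴.
Centroid: ȳ = ΣA·y / ΣA = 3.7929 in.
Transfer each piece to the horizontal axis through the centroid using Ī + A·d² with d = y − 3.7929:
  bottom plate: d = -3.4679 in → contributes +65.856 in⁴
  web plate: d = 2.4571 in → contributes +73.878 in⁴
  top plate: d = 8.2571 in → contributes +65.465 in⁴
Total I = 205.2 in⁴.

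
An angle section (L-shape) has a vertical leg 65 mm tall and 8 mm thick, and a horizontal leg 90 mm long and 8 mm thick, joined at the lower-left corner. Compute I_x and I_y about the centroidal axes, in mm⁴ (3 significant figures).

I_x ≈ 4.22 × 10⁵ mm⁴, I_y ≈ 9.58 × 10⁵ mm⁴

Split into non-overlapping primitives; take the origin at the lower-left of the bounding box.
Vertical leg: 8 × 65, A = 520 mm², y = 32.5 mm, Ī = 183 083 mm⁴.
Horizontal leg (remainder): 82 × 8, A = 656 mm², y = 4 mm, Ī = 3498.7 mm⁴.
Centroid: ȳ = ΣA·y / ΣA = 16.602 mm.
Transfer each piece to the centroidal x-axis using Ī + A·d² with d = y − 16.602:
  vertical leg: d = 15.898 mm → contributes +314 511 mm⁴
  horizontal leg (remainder): d = -12.602 mm → contributes +107 679 mm⁴
Total I = 422 190 mm⁴.
For the y-axis: x̄ = 29.102 mm.
Repeating about the centroidal y-axis gives I_y = 957 740 mm⁴.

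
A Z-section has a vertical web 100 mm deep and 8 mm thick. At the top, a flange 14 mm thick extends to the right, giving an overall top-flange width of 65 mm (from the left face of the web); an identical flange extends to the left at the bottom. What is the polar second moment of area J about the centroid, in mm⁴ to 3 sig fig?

J ≈ 5.77 × 10⁶ mm⁴

Split into non-overlapping primitives; take the origin at the lower-left of the bounding box.
Web: 8 × 100, A = 800 mm², y = 50 mm, Ī = 666 667 mm⁴.
Top flange (beyond web): 57 × 14, A = 798 mm², y = 93 mm, Ī = 13 034 mm⁴.
Bottom flange (beyond web): 57 × 14, A = 798 mm², y = 7 mm, Ī = 13 034 mm⁴.
Centroid: ȳ = ΣA·y / ΣA = 50 mm.
Transfer each piece to the centroidal x-axis using Ī + A·d² with d = y − 50:
  web: d = 0 mm → contributes +666 667 mm⁴
  top flange (beyond web): d = 43 mm → contributes +1 488 536 mm⁴
  bottom flange (beyond web): d = -43 mm → contributes +1 488 536 mm⁴
Total I = 3 643 739 mm⁴.
For the y-axis: x̄ = 61 mm.
Repeating about the centroidal y-axis gives I_y = 2 122 159 mm⁴.
Polar second moment: J = I_x + I_y = 5 765 897 mm⁴.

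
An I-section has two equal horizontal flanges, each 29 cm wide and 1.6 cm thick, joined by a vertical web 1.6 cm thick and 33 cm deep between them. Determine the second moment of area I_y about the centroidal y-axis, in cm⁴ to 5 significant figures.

Split into non-overlapping primitives; take the origin at the lower-left of the bounding box.
Bottom flange: 29 × 1.6, A = 46.4 cm², x = 14.5 cm, Ī = 3251.867 cm⁴.
Web: 1.6 × 33, A = 52.8 cm², x = 14.5 cm, Ī = 11.264 cm⁴.
Top flange: 29 × 1.6, A = 46.4 cm², x = 14.5 cm, Ī = 3251.867 cm⁴.
By symmetry the centroid is at mid-width, x̄ = 14.5 cm.
All pieces are centred on the centroidal y-axis, so I = ΣĪ = 6514.997 cm⁴.

I_y ≈ 6515.0 cm⁴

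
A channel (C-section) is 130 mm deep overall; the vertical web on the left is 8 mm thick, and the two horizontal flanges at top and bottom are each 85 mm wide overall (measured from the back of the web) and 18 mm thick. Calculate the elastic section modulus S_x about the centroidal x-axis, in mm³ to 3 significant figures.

Split into non-overlapping primitives; take the origin at the lower-left of the bounding box.
Web: 8 × 130, A = 1 040 mm², y = 65 mm, Ī = 1 464 667 mm⁴.
Top flange (beyond web): 77 × 18, A = 1 386 mm², y = 121 mm, Ī = 37 422 mm⁴.
Bottom flange (beyond web): 77 × 18, A = 1 386 mm², y = 9 mm, Ī = 37 422 mm⁴.
By symmetry the centroid is at mid-height, ȳ = 65 mm.
Transfer each piece to the centroidal x-axis using Ī + A·d² with d = y − 65:
  web: d = 0 mm → contributes +1 464 667 mm⁴
  top flange (beyond web): d = 56 mm → contributes +4 383 918 mm⁴
  bottom flange (beyond web): d = -56 mm → contributes +4 383 918 mm⁴
Total I = 10 232 503 mm⁴.
Extreme fibre distance c = 65 mm; S = I/c = 157 423 mm³.

S_x ≈ 1.57 × 10⁵ mm³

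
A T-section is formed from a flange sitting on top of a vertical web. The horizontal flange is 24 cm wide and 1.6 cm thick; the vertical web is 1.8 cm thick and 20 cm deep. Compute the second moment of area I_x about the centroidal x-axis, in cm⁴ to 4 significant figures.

Break the section into simple shapes (no overlaps), measuring from the bottom-left corner of the bounding box.
Flange: 24 × 1.6, A = 38.4 cm², y = 20.8 cm, Ī = 8.192 cm⁴.
Web: 1.8 × 20, A = 36 cm², y = 10 cm, Ī = 1 200 cm⁴.
Centroid: ȳ = ΣA·y / ΣA = 15.5742 cm.
Transfer each piece to the centroidal x-axis using Ī + A·d² with d = y − 15.5742:
  flange: d = 5.22581 cm → contributes +1056.86 cm⁴
  web: d = -5.57419 cm → contributes +2318.58 cm⁴
Total I = 3375.44 cm⁴.

I_x ≈ 3375 cm⁴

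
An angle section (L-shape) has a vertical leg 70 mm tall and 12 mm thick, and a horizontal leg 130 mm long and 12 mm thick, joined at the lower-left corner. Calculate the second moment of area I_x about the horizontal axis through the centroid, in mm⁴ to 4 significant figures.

I_x ≈ 8.034 × 10⁵ mm⁴

Split into non-overlapping primitives; take the origin at the lower-left of the bounding box.
Vertical leg: 12 × 70, A = 840 mm², y = 35 mm, Ī = 343 000 mm⁴.
Horizontal leg (remainder): 118 × 12, A = 1 416 mm², y = 6 mm, Ī = 16 992 mm⁴.
Centroid: ȳ = ΣA·y / ΣA = 16.7979 mm.
Transfer each piece to the horizontal axis through the centroid using Ī + A·d² with d = y − 16.7979:
  vertical leg: d = 18.2021 mm → contributes +621 307 mm⁴
  horizontal leg (remainder): d = -10.7979 mm → contributes +182 089 mm⁴
Total I = 803 396 mm⁴.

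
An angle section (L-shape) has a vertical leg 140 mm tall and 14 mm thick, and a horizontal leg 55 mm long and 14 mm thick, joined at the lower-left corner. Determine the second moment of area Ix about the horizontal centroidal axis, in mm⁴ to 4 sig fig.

Ix ≈ 4.973 × 10⁶ mm⁴

Split into non-overlapping primitives; take the origin at the lower-left of the bounding box.
Vertical leg: 14 × 140, A = 1 960 mm², y = 70 mm, Ī = 3 201 333 mm⁴.
Horizontal leg (remainder): 41 × 14, A = 574 mm², y = 7 mm, Ī = 9375.33 mm⁴.
Centroid: ȳ = ΣA·y / ΣA = 55.7293 mm.
Transfer each piece to the horizontal centroidal axis using Ī + A·d² with d = y − 55.7293:
  vertical leg: d = 14.2707 mm → contributes +3 600 494 mm⁴
  horizontal leg (remainder): d = -48.7293 mm → contributes +1 372 363 mm⁴
Total I = 4 972 857 mm⁴.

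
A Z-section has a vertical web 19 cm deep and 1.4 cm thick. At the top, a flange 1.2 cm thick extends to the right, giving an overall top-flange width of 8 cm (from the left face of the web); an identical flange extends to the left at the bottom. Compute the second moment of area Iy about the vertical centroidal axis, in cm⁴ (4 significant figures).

Iy ≈ 315.3 cm⁴

Split into non-overlapping primitives; take the origin at the lower-left of the bounding box.
Web: 1.4 × 19, A = 26.6 cm², x = 7.3 cm, Ī = 4.34467 cm⁴.
Top flange (beyond web): 6.6 × 1.2, A = 7.92 cm², x = 11.3 cm, Ī = 28.7496 cm⁴.
Bottom flange (beyond web): 6.6 × 1.2, A = 7.92 cm², x = 3.3 cm, Ī = 28.7496 cm⁴.
Centroid: x̄ = ΣA·x / ΣA = 7.3 cm.
Transfer each piece to the vertical centroidal axis using Ī + A·d² with d = x − 7.3:
  web: d = 0 cm → contributes +4.34467 cm⁴
  top flange (beyond web): d = 4 cm → contributes +155.47 cm⁴
  bottom flange (beyond web): d = -4 cm → contributes +155.47 cm⁴
Total I = 315.284 cm⁴.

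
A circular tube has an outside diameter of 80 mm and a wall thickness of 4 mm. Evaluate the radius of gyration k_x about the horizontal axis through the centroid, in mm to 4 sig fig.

Treat the section as a set of non-overlapping primitives; coordinates are from the bounding-box lower-left.
Outer circle: ⌀80, A = 5026.55 mm², y = 40 mm, Ī = 2 010 619 mm⁴.
Bore (subtracted): ⌀72, A = 4071.5 mm², y = 40 mm, Ī = 1 319 167 mm⁴.
By symmetry the centroid is at mid-height, ȳ = 40 mm.
All pieces are centred on the horizontal axis through the centroid, so I = ΣĪ (holes subtracted) = 691 452 mm⁴.
Radius of gyration: k = √(I/A) = √(691 452 / 955.044) = 26.9072 mm.

k_x ≈ 26.91 mm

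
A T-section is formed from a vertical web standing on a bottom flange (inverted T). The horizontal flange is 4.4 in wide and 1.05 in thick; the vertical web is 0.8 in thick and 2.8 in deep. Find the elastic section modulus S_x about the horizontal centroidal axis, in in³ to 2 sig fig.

S_x ≈ 2.8 in³

Split into non-overlapping primitives; take the origin at the lower-left of the bounding box.
Flange: 4.4 × 1.05, A = 4.62 in², y = 0.525 in, Ī = 0.4245 in⁴.
Web: 0.8 × 2.8, A = 2.24 in², y = 2.45 in, Ī = 1.463 in⁴.
Centroid: ȳ = ΣA·y / ΣA = 1.154 in.
Transfer each piece to the horizontal centroidal axis using Ī + A·d² with d = y − 1.154:
  flange: d = -0.6286 in → contributes +2.25 in⁴
  web: d = 1.296 in → contributes +5.228 in⁴
Total I = 7.478 in⁴.
Extreme fibre distance c = 2.696 in; S = I/c = 2.773 in³.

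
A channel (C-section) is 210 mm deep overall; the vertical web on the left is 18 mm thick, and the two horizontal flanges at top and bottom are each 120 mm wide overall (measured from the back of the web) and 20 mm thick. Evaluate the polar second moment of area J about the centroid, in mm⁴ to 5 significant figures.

Break the section into simple shapes (no overlaps), measuring from the bottom-left corner of the bounding box.
Web: 18 × 210, A = 3 780 mm², y = 105 mm, Ī = 13 891 500 mm⁴.
Top flange (beyond web): 102 × 20, A = 2 040 mm², y = 200 mm, Ī = 68 000 mm⁴.
Bottom flange (beyond web): 102 × 20, A = 2 040 mm², y = 10 mm, Ī = 68 000 mm⁴.
By symmetry the centroid is at mid-height, ȳ = 105 mm.
Transfer each piece to the centroidal x-axis using Ī + A·d² with d = y − 105:
  web: d = 0 mm → contributes +13 891 500 mm⁴
  top flange (beyond web): d = 95 mm → contributes +18 479 000 mm⁴
  bottom flange (beyond web): d = -95 mm → contributes +18 479 000 mm⁴
Total I = 50 849 500 mm⁴.
For the y-axis: x̄ = 40.14504 mm.
Repeating about the centroidal y-axis gives I_y = 10 703 115 mm⁴.
Polar second moment: J = I_x + I_y = 61 552 615 mm⁴.

J ≈ 6.1553 × 10⁷ mm⁴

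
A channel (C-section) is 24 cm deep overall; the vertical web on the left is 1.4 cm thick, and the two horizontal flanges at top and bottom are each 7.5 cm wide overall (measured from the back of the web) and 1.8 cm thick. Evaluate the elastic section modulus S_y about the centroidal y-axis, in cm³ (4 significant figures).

Split into non-overlapping primitives; take the origin at the lower-left of the bounding box.
Web: 1.4 × 24, A = 33.6 cm², x = 0.7 cm, Ī = 5.488 cm⁴.
Top flange (beyond web): 6.1 × 1.8, A = 10.98 cm², x = 4.45 cm, Ī = 34.0472 cm⁴.
Bottom flange (beyond web): 6.1 × 1.8, A = 10.98 cm², x = 4.45 cm, Ī = 34.0472 cm⁴.
Centroid: x̄ = ΣA·x / ΣA = 2.18218 cm.
Transfer each piece to the centroidal y-axis using Ī + A·d² with d = x − 2.18218:
  web: d = -1.48218 cm → contributes +79.3026 cm⁴
  top flange (beyond web): d = 2.26782 cm → contributes +90.5173 cm⁴
  bottom flange (beyond web): d = 2.26782 cm → contributes +90.5173 cm⁴
Total I = 260.337 cm⁴.
Extreme fibre distance c = 5.31782 cm; S = I/c = 48.9556 cm³.

S_y ≈ 48.96 cm³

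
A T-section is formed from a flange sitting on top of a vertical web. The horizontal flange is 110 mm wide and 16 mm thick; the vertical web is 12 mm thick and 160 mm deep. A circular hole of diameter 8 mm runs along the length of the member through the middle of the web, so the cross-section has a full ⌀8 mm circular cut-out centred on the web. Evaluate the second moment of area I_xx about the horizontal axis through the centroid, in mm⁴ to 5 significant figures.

I_xx ≈ 1.1154 × 10⁷ mm⁴

Treat the section as a set of non-overlapping primitives; coordinates are from the bounding-box lower-left.
Flange: 110 × 16, A = 1 760 mm², y = 168 mm, Ī = 37546.67 mm⁴.
Web: 12 × 160, A = 1 920 mm², y = 80 mm, Ī = 4 096 000 mm⁴.
Hole (subtracted): ⌀8, A = 50.26548 mm², y = 80 mm, Ī = 201.0619 mm⁴.
Centroid: ȳ = ΣA·y / ΣA = 122.6698 mm.
Transfer each piece to the horizontal axis through the centroid using Ī + A·d² with d = y − 122.6698:
  flange: d = 45.33021 mm → contributes +3 654 044 mm⁴
  web: d = -42.66979 mm → contributes +7 591 765 mm⁴
  hole: d = -42.66979 mm → contributes −91719.97 mm⁴
Total I = 11 154 089 mm⁴.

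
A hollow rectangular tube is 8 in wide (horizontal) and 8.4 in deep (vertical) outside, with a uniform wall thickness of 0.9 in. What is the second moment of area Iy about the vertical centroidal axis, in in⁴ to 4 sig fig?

Treat the section as a set of non-overlapping primitives; coordinates are from the bounding-box lower-left.
Outer rectangle: 8 × 8.4, A = 67.2 in², x = 4 in, Ī = 358.4 in⁴.
Inner void (subtracted): 6.2 × 6.6, A = 40.92 in², x = 4 in, Ī = 131.08 in⁴.
By symmetry the centroid is at mid-width, x̄ = 4 in.
All pieces are centred on the vertical centroidal axis, so I = ΣĪ (holes subtracted) = 227.32 in⁴.

Iy ≈ 227.3 in⁴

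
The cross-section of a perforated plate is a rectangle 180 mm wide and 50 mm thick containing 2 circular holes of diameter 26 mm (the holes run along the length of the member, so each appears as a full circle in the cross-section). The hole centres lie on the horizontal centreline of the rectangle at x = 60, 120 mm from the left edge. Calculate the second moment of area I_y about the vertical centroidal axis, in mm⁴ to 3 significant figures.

Decompose the section into non-overlapping parts with the origin at the bottom-left of its bounding rectangle.
Plate: 180 × 50, A = 9 000 mm², x = 90 mm, Ī = 24 300 000 mm⁴.
Hole 1 (subtracted): ⌀26, A = 530.93 mm², x = 60 mm, Ī = 22 432 mm⁴.
Hole 2 (subtracted): ⌀26, A = 530.93 mm², x = 120 mm, Ī = 22 432 mm⁴.
By symmetry the centroid is at mid-width, x̄ = 90 mm.
Transfer each piece to the vertical centroidal axis using Ī + A·d² with d = x − 90:
  plate: d = 0 mm → contributes +24 300 000 mm⁴
  hole 1: d = -30 mm → contributes −500 268 mm⁴
  hole 2: d = 30 mm → contributes −500 268 mm⁴
Total I = 23 299 464 mm⁴.

I_y ≈ 2.33 × 10⁷ mm⁴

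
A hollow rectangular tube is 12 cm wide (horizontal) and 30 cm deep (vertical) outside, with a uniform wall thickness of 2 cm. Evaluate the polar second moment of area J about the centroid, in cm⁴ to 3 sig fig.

J ≈ 1.85 × 10⁴ cm⁴

Split into non-overlapping primitives; take the origin at the lower-left of the bounding box.
Outer rectangle: 12 × 30, A = 360 cm², y = 15 cm, Ī = 27 000 cm⁴.
Inner void (subtracted): 8 × 26, A = 208 cm², y = 15 cm, Ī = 11 717 cm⁴.
By symmetry the centroid is at mid-height, ȳ = 15 cm.
All pieces are centred on the centroidal x-axis, so I = ΣĪ (holes subtracted) = 15 283 cm⁴.
Repeating about the centroidal y-axis gives I_y = 3210.7 cm⁴.
Polar second moment: J = I_x + I_y = 18 493 cm⁴.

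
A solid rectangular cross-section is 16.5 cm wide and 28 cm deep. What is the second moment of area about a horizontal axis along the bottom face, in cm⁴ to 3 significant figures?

I_base ≈ 1.21 × 10⁵ cm⁴

The section: 16.5 × 28, A = 462 cm², y = 14 cm, Ī = 30 184 cm⁴.
Transfer it to the base of the section using Ī + A·d² with d = y − 0:
  the section: d = 14 cm → contributes +120 736 cm⁴
Total I = 120 736 cm⁴.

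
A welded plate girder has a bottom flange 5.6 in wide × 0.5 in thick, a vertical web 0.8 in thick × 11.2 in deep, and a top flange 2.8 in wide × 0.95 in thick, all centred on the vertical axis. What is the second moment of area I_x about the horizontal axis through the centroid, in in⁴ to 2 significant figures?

Split into non-overlapping primitives; take the origin at the lower-left of the bounding box.
Bottom plate: 5.6 × 0.5, A = 2.8 in², y = 0.25 in, Ī = 0.05833 in⁴.
Web plate: 0.8 × 11.2, A = 8.96 in², y = 6.1 in, Ī = 93.66 in⁴.
Top plate: 2.8 × 0.95, A = 2.66 in², y = 12.18 in, Ī = 0.2001 in⁴.
Centroid: ȳ = ΣA·y / ΣA = 6.085 in.
Transfer each piece to the horizontal axis through the centroid using Ī + A·d² with d = y − 6.085:
  bottom plate: d = -5.835 in → contributes +95.38 in⁴
  web plate: d = 0.01529 in → contributes +93.66 in⁴
  top plate: d = 6.09 in → contributes +98.86 in⁴
Total I = 287.9 in⁴.

I_x ≈ 290 in⁴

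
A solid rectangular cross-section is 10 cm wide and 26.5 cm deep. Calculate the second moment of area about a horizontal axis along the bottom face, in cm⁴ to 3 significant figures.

I_base ≈ 6.20 × 10⁴ cm⁴

The section: 10 × 26.5, A = 265 cm², y = 13.25 cm, Ī = 15 508 cm⁴.
Transfer it to the base of the section using Ī + A·d² with d = y − 0:
  the section: d = 13.25 cm → contributes +62 032 cm⁴
Total I = 62 032 cm⁴.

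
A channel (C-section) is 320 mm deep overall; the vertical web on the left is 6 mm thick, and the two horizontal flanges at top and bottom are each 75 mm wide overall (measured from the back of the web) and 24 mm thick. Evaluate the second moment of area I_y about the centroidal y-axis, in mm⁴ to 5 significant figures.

Split into non-overlapping primitives; take the origin at the lower-left of the bounding box.
Web: 6 × 320, A = 1 920 mm², x = 3 mm, Ī = 5 760 mm⁴.
Top flange (beyond web): 69 × 24, A = 1 656 mm², x = 40.5 mm, Ī = 657 018 mm⁴.
Bottom flange (beyond web): 69 × 24, A = 1 656 mm², x = 40.5 mm, Ī = 657 018 mm⁴.
Centroid: x̄ = ΣA·x / ΣA = 26.73853 mm.
Transfer each piece to the centroidal y-axis using Ī + A·d² with d = x − 26.73853:
  web: d = -23.73853 mm → contributes +1 087 714 mm⁴
  top flange (beyond web): d = 13.76147 mm → contributes +970 628 mm⁴
  bottom flange (beyond web): d = 13.76147 mm → contributes +970 628 mm⁴
Total I = 3 028 970 mm⁴.

I_y ≈ 3.0290 × 10⁶ mm⁴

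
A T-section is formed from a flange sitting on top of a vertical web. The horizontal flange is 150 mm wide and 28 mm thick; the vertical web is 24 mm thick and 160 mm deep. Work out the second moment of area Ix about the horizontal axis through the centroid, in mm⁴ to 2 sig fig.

Split into non-overlapping primitives; take the origin at the lower-left of the bounding box.
Flange: 150 × 28, A = 4 200 mm², y = 174 mm, Ī = 274 400 mm⁴.
Web: 24 × 160, A = 3 840 mm², y = 80 mm, Ī = 8 192 000 mm⁴.
Centroid: ȳ = ΣA·y / ΣA = 129.1 mm.
Transfer each piece to the horizontal axis through the centroid using Ī + A·d² with d = y − 129.1:
  flange: d = 44.9 mm → contributes +8 739 953 mm⁴
  web: d = -49.1 mm → contributes +17 451 199 mm⁴
Total I = 26 191 152 mm⁴.

Ix ≈ 2.6 × 10⁷ mm⁴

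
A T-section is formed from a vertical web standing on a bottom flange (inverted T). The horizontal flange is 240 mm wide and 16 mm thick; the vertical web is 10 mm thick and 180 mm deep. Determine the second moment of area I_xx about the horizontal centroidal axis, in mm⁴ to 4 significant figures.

Split into non-overlapping primitives; take the origin at the lower-left of the bounding box.
Flange: 240 × 16, A = 3 840 mm², y = 8 mm, Ī = 81 920 mm⁴.
Web: 10 × 180, A = 1 800 mm², y = 106 mm, Ī = 4 860 000 mm⁴.
Centroid: ȳ = ΣA·y / ΣA = 39.2766 mm.
Transfer each piece to the horizontal centroidal axis using Ī + A·d² with d = y − 39.2766:
  flange: d = -31.2766 mm → contributes +3 838 306 mm⁴
  web: d = 66.7234 mm → contributes +12 873 623 mm⁴
Total I = 16 711 929 mm⁴.

I_xx ≈ 1.671 × 10⁷ mm⁴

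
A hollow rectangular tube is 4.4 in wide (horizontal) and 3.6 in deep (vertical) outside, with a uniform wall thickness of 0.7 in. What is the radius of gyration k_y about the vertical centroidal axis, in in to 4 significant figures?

Treat the section as a set of non-overlapping primitives; coordinates are from the bounding-box lower-left.
Outer rectangle: 4.4 × 3.6, A = 15.84 in², x = 2.2 in, Ī = 25.5552 in⁴.
Inner void (subtracted): 3 × 2.2, A = 6.6 in², x = 2.2 in, Ī = 4.95 in⁴.
By symmetry the centroid is at mid-width, x̄ = 2.2 in.
All pieces are centred on the vertical centroidal axis, so I = ΣĪ (holes subtracted) = 20.6052 in⁴.
Radius of gyration: k = √(I/A) = √(20.6052 / 9.24) = 1.49332 in.

k_y ≈ 1.493 in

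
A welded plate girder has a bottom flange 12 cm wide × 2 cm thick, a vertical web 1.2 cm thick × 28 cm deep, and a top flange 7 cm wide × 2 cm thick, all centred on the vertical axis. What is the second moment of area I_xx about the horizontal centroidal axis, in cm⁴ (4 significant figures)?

Split into non-overlapping primitives; take the origin at the lower-left of the bounding box.
Bottom plate: 12 × 2, A = 24 cm², y = 1 cm, Ī = 8 cm⁴.
Web plate: 1.2 × 28, A = 33.6 cm², y = 16 cm, Ī = 2195.2 cm⁴.
Top plate: 7 × 2, A = 14 cm², y = 31 cm, Ī = 4.66667 cm⁴.
Centroid: ȳ = ΣA·y / ΣA = 13.905 cm.
Transfer each piece to the horizontal centroidal axis using Ī + A·d² with d = y − 13.905:
  bottom plate: d = -12.905 cm → contributes +4004.95 cm⁴
  web plate: d = 2.09497 cm → contributes +2342.67 cm⁴
  top plate: d = 17.095 cm → contributes +4 096 cm⁴
Total I = 10443.6 cm⁴.

I_xx ≈ 1.044 × 10⁴ cm⁴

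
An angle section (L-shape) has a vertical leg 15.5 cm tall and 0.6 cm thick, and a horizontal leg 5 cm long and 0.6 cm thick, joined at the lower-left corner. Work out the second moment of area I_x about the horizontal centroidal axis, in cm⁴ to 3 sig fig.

I_x ≈ 300 cm⁴

Break the section into simple shapes (no overlaps), measuring from the bottom-left corner of the bounding box.
Vertical leg: 0.6 × 15.5, A = 9.3 cm², y = 7.75 cm, Ī = 186.19 cm⁴.
Horizontal leg (remainder): 4.4 × 0.6, A = 2.64 cm², y = 0.3 cm, Ī = 0.0792 cm⁴.
Centroid: ȳ = ΣA·y / ΣA = 6.1028 cm.
Transfer each piece to the horizontal centroidal axis using Ī + A·d² with d = y − 6.1028:
  vertical leg: d = 1.6472 cm → contributes +211.43 cm⁴
  horizontal leg (remainder): d = -5.8028 cm → contributes +88.973 cm⁴
Total I = 300.4 cm⁴.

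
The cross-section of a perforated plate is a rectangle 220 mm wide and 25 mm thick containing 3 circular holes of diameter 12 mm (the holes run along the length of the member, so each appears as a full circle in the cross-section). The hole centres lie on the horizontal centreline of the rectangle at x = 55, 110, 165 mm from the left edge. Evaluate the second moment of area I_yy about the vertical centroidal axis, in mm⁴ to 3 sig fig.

Decompose the section into non-overlapping parts with the origin at the bottom-left of its bounding rectangle.
Plate: 220 × 25, A = 5 500 mm², x = 110 mm, Ī = 22 183 333 mm⁴.
Hole 1 (subtracted): ⌀12, A = 113.1 mm², x = 55 mm, Ī = 1017.9 mm⁴.
Hole 2 (subtracted): ⌀12, A = 113.1 mm², x = 110 mm, Ī = 1017.9 mm⁴.
Hole 3 (subtracted): ⌀12, A = 113.1 mm², x = 165 mm, Ī = 1017.9 mm⁴.
By symmetry the centroid is at mid-width, x̄ = 110 mm.
Transfer each piece to the vertical centroidal axis using Ī + A·d² with d = x − 110:
  plate: d = 0 mm → contributes +22 183 333 mm⁴
  hole 1: d = -55 mm → contributes −343 137 mm⁴
  hole 2: d = 0 mm → contributes −1017.9 mm⁴
  hole 3: d = 55 mm → contributes −343 137 mm⁴
Total I = 21 496 041 mm⁴.

I_yy ≈ 2.15 × 10⁷ mm⁴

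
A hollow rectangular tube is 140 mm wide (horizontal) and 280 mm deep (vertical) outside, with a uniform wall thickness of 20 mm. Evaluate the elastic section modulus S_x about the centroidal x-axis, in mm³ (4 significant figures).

S_x ≈ 1.006 × 10⁶ mm³

Treat the section as a set of non-overlapping primitives; coordinates are from the bounding-box lower-left.
Outer rectangle: 140 × 280, A = 39 200 mm², y = 140 mm, Ī = 256 106 667 mm⁴.
Inner void (subtracted): 100 × 240, A = 24 000 mm², y = 140 mm, Ī = 115 200 000 mm⁴.
By symmetry the centroid is at mid-height, ȳ = 140 mm.
All pieces are centred on the centroidal x-axis, so I = ΣĪ (holes subtracted) = 140 906 667 mm⁴.
Extreme fibre distance c = 140 mm; S = I/c = 1 006 476 mm³.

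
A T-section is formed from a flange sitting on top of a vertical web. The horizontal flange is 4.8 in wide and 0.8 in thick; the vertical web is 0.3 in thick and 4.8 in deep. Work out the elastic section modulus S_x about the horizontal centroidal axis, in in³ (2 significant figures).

S_x ≈ 2.5 in³

Treat the section as a set of non-overlapping primitives; coordinates are from the bounding-box lower-left.
Flange: 4.8 × 0.8, A = 3.84 in², y = 5.2 in, Ī = 0.2048 in⁴.
Web: 0.3 × 4.8, A = 1.44 in², y = 2.4 in, Ī = 2.765 in⁴.
Centroid: ȳ = ΣA·y / ΣA = 4.436 in.
Transfer each piece to the horizontal centroidal axis using Ī + A·d² with d = y − 4.436:
  flange: d = 0.7636 in → contributes +2.444 in⁴
  web: d = -2.036 in → contributes +8.736 in⁴
Total I = 11.18 in⁴.
Extreme fibre distance c = 4.436 in; S = I/c = 2.52 in³.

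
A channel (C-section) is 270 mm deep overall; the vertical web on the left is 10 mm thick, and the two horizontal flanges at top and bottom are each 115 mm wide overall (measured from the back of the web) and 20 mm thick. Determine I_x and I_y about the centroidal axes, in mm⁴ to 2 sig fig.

Decompose the section into non-overlapping parts with the origin at the bottom-left of its bounding rectangle.
Web: 10 × 270, A = 2 700 mm², y = 135 mm, Ī = 16 402 500 mm⁴.
Top flange (beyond web): 105 × 20, A = 2 100 mm², y = 260 mm, Ī = 70 000 mm⁴.
Bottom flange (beyond web): 105 × 20, A = 2 100 mm², y = 10 mm, Ī = 70 000 mm⁴.
By symmetry the centroid is at mid-height, ȳ = 135 mm.
Transfer each piece to the centroidal x-axis using Ī + A·d² with d = y − 135:
  web: d = 0 mm → contributes +16 402 500 mm⁴
  top flange (beyond web): d = 125 mm → contributes +32 882 500 mm⁴
  bottom flange (beyond web): d = -125 mm → contributes +32 882 500 mm⁴
Total I = 82 167 500 mm⁴.
For the y-axis: x̄ = 40 mm.
Repeating about the centroidal y-axis gives I_y = 9 315 000 mm⁴.

I_x ≈ 8.2 × 10⁷ mm⁴, I_y ≈ 9.3 × 10⁶ mm⁴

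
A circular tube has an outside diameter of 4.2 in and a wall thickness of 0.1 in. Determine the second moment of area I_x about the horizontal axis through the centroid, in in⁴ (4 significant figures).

I_x ≈ 2.708 in⁴

Decompose the section into non-overlapping parts with the origin at the bottom-left of its bounding rectangle.
Outer circle: ⌀4.2, A = 13.8544 in², y = 2.1 in, Ī = 15.2745 in⁴.
Bore (subtracted): ⌀4, A = 12.5664 in², y = 2.1 in, Ī = 12.5664 in⁴.
By symmetry the centroid is at mid-height, ȳ = 2.1 in.
All pieces are centred on the horizontal axis through the centroid, so I = ΣĪ (holes subtracted) = 2.70813 in⁴.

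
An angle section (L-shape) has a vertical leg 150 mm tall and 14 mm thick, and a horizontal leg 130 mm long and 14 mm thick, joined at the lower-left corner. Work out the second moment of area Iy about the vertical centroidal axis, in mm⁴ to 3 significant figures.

Iy ≈ 5.72 × 10⁶ mm⁴

Treat the section as a set of non-overlapping primitives; coordinates are from the bounding-box lower-left.
Vertical leg: 14 × 150, A = 2 100 mm², x = 7 mm, Ī = 34 300 mm⁴.
Horizontal leg (remainder): 116 × 14, A = 1 624 mm², x = 72 mm, Ī = 1 821 045 mm⁴.
Centroid: x̄ = ΣA·x / ΣA = 35.346 mm.
Transfer each piece to the vertical centroidal axis using Ī + A·d² with d = x − 35.346:
  vertical leg: d = -28.346 mm → contributes +1 721 625 mm⁴
  horizontal leg (remainder): d = 36.654 mm → contributes +4 002 931 mm⁴
Total I = 5 724 556 mm⁴.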